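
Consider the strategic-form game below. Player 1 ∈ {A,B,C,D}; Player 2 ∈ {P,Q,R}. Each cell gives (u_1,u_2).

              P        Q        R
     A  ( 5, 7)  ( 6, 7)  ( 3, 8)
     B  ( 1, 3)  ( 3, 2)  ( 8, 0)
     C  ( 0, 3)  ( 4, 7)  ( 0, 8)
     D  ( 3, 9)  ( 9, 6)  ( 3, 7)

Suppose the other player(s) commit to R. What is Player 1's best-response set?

P1 best: {B}

u_1(A vs R) = 3
u_1(B vs R) = 8
u_1(C vs R) = 0
u_1(D vs R) = 3
max payoff 8 at {B}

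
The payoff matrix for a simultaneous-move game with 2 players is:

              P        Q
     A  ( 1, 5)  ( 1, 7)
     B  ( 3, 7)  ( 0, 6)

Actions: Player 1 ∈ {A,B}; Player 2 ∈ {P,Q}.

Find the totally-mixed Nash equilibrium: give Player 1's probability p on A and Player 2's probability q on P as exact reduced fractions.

P1 indiff ⇒ q·1+(1-q)·1 = q·3+(1-q)·0 ⇒ q(-2) = (1-q)(-1) ⇒ q = 1/3
P2 indiff ⇒ p·5+(1-p)·7 = p·7+(1-p)·6 ⇒ p(-2) = (1-p)(-1) ⇒ p = 1/3

P1 mixes 1/3 on A; P2 mixes 1/3 on P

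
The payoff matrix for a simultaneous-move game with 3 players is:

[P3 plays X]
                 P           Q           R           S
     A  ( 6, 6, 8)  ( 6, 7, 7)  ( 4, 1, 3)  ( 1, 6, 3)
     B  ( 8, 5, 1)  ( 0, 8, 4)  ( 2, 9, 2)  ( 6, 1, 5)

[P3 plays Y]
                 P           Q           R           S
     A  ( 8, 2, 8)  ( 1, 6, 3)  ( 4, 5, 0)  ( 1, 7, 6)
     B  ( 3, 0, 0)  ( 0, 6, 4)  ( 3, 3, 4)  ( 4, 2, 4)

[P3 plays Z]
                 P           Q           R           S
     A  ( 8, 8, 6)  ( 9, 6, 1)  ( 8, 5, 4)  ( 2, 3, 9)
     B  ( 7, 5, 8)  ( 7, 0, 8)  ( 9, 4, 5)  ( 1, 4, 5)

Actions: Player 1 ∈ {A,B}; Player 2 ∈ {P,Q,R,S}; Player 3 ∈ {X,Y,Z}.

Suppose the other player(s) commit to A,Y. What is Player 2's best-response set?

u_2(P vs A,Y) = 2
u_2(Q vs A,Y) = 6
u_2(R vs A,Y) = 5
u_2(S vs A,Y) = 7
max payoff 7 at {S}

argmax u_2 = {S}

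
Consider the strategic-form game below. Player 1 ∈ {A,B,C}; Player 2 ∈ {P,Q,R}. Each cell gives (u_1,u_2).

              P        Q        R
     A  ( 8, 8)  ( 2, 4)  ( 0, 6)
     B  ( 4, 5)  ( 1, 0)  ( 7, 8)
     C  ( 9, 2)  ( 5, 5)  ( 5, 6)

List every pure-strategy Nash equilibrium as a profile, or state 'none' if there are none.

PSNE = {(B,R)}

(A,P): not NE [P1→C gives 9>8]
(A,Q): not NE [P1→C gives 5>2; P2→P gives 8>4]
(A,R): not NE [P1→B gives 7>0; P2→P gives 8>6]
(B,P): not NE [P1→C gives 9>4; P2→R gives 8>5]
(B,Q): not NE [P1→C gives 5>1; P2→R gives 8>0]
(B,R): NE
(C,P): not NE [P2→R gives 6>2]
(C,Q): not NE [P2→R gives 6>5]
(C,R): not NE [P1→B gives 7>5]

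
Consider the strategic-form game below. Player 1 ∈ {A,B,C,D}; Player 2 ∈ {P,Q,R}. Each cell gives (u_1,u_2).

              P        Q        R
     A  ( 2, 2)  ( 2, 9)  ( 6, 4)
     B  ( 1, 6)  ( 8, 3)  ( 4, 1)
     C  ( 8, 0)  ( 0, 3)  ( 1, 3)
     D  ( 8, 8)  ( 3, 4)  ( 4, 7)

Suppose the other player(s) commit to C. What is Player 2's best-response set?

u_2(P vs C) = 0
u_2(Q vs C) = 3
u_2(R vs C) = 3
max payoff 3 at {Q,R}

argmax u_2 = {Q,R}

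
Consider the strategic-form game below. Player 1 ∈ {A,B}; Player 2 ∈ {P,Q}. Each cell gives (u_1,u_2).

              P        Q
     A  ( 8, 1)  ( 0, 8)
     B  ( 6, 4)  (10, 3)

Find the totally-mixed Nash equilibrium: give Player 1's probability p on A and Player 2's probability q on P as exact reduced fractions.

P1 mixes 1/8 on A; P2 mixes 5/6 on P

P1 indiff ⇒ q·8+(1-q)·0 = q·6+(1-q)·10 ⇒ q(2) = (1-q)(10) ⇒ q = 5/6
P2 indiff ⇒ p·1+(1-p)·4 = p·8+(1-p)·3 ⇒ p(-7) = (1-p)(-1) ⇒ p = 1/8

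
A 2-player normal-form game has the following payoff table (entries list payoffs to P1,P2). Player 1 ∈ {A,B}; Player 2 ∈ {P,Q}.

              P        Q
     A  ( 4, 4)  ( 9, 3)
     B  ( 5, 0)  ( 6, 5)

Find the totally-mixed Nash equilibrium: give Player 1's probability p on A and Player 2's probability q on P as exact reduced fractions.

P1 mixes 5/6 on A; P2 mixes 3/4 on P

P1 indiff ⇒ q·4+(1-q)·9 = q·5+(1-q)·6 ⇒ q(-1) = (1-q)(-3) ⇒ q = 3/4
P2 indiff ⇒ p·4+(1-p)·0 = p·3+(1-p)·5 ⇒ p(1) = (1-p)(5) ⇒ p = 5/6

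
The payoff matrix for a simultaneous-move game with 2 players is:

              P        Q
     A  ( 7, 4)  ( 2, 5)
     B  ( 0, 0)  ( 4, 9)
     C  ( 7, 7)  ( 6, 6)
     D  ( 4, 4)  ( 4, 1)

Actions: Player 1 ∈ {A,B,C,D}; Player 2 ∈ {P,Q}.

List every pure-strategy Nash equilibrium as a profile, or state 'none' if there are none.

Nash profiles: (C,P)

(A,P): not NE [P2→Q gives 5>4]
(A,Q): not NE [P1→C gives 6>2]
(B,P): not NE [P1→C gives 7>0; P2→Q gives 9>0]
(B,Q): not NE [P1→C gives 6>4]
(C,P): NE
(C,Q): not NE [P2→P gives 7>6]
(D,P): not NE [P1→C gives 7>4]
(D,Q): not NE [P1→C gives 6>4; P2→P gives 4>1]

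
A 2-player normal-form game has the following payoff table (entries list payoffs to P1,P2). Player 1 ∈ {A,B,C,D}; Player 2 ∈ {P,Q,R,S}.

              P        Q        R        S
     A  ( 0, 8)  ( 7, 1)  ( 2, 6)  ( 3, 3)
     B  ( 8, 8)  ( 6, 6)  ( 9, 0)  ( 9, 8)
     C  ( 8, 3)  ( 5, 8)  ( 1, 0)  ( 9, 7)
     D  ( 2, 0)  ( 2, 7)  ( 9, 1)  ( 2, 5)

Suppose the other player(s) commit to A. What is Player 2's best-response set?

u_2(P vs A) = 8
u_2(Q vs A) = 1
u_2(R vs A) = 6
u_2(S vs A) = 3
max payoff 8 at {P}

P2 best: {P}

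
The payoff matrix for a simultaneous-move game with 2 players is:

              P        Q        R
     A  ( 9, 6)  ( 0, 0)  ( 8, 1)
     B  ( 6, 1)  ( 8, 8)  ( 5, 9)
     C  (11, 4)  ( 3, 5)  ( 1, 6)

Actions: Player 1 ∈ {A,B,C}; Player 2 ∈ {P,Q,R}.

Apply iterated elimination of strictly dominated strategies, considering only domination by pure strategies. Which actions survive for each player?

P2 drop Q (R beats it: A:1>0 B:9>8 C:6>5)
P1 drop B (A beats it: P:9>6 R:8>5)
P1→{A,C} P2→{P,R}

Survivors P1:{A,C} P2:{P,R}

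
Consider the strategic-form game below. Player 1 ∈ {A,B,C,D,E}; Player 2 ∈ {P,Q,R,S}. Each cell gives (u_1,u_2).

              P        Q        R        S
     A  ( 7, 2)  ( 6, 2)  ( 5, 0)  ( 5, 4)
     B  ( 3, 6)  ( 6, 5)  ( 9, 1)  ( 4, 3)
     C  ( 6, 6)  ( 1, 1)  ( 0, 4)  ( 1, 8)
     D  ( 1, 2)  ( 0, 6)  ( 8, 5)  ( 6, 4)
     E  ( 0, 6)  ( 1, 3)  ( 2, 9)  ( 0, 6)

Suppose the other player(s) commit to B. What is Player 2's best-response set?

u_2(P vs B) = 6
u_2(Q vs B) = 5
u_2(R vs B) = 1
u_2(S vs B) = 3
max payoff 6 at {P}

BR_2 = {P}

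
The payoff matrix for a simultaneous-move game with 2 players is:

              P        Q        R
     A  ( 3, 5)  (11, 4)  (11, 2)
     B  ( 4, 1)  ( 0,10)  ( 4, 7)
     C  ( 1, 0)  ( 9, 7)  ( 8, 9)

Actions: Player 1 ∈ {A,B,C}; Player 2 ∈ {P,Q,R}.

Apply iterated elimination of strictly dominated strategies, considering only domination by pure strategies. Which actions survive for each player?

P1 drop C (A beats it: P:3>1 Q:11>9 R:11>8)
P2 drop R (Q beats it: A:4>2 B:10>7)
P1→{A,B} P2→{P,Q}

Remaining: P1:{A,B} P2:{P,Q}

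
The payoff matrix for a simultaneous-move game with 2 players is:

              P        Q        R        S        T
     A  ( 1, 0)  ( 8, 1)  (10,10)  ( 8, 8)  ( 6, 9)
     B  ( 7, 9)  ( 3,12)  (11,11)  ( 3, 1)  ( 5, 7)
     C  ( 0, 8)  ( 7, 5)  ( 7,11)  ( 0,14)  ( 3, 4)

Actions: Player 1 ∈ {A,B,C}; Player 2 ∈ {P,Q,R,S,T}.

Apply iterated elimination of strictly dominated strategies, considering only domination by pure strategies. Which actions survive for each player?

IESDS → P1:{A,B} P2:{Q,R}

P1 drop C (A beats it: P:1>0 Q:8>7 R:10>7 S:8>0 T:6>3)
P2 drop P (Q beats it: A:1>0 B:12>9)
P2 drop S (R beats it: A:10>8 B:11>1)
P2 drop T (R beats it: A:10>9 B:11>7)
P1→{A,B} P2→{Q,R}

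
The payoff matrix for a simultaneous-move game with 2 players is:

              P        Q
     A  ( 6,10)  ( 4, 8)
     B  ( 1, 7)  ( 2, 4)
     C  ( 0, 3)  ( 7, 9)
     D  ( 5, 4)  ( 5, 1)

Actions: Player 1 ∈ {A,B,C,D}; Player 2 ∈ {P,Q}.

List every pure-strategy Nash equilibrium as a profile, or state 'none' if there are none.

Nash profiles: (A,P), (C,Q)

(A,P): NE
(A,Q): not NE [P1→C gives 7>4; P2→P gives 10>8]
(B,P): not NE [P1→A gives 6>1]
(B,Q): not NE [P1→C gives 7>2; P2→P gives 7>4]
(C,P): not NE [P1→A gives 6>0; P2→Q gives 9>3]
(C,Q): NE
(D,P): not NE [P1→A gives 6>5]
(D,Q): not NE [P1→C gives 7>5; P2→P gives 4>1]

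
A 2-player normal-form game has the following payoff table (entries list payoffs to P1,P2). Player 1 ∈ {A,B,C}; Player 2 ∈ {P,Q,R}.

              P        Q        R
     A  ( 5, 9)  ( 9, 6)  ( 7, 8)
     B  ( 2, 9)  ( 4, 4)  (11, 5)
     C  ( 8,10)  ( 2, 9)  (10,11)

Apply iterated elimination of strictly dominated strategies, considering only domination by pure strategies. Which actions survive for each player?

IESDS → P1:{B,C} P2:{P,R}

P2 drop Q (P beats it: A:9>6 B:9>4 C:10>9)
P1 drop A (C beats it: P:8>5 R:10>7)
P1→{B,C} P2→{P,R}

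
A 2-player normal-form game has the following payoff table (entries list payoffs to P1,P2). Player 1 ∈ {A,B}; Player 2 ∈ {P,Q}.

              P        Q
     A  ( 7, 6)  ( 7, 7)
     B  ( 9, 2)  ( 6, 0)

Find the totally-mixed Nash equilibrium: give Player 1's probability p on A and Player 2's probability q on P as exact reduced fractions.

P1 indiff ⇒ q·7+(1-q)·7 = q·9+(1-q)·6 ⇒ q(-2) = (1-q)(-1) ⇒ q = 1/3
P2 indiff ⇒ p·6+(1-p)·2 = p·7+(1-p)·0 ⇒ p(-1) = (1-p)(-2) ⇒ p = 2/3

(p,q) = (2/3, 1/3)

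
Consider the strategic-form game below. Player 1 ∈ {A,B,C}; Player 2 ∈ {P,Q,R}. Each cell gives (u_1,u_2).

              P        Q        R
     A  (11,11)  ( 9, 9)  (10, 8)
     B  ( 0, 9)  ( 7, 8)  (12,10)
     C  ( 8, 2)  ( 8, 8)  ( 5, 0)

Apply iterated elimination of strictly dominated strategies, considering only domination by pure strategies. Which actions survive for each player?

P1 drop C (A beats it: P:11>8 Q:9>8 R:10>5)
P2 drop Q (P beats it: A:11>9 B:9>8)
P1→{A,B} P2→{P,R}

Remaining: P1:{A,B} P2:{P,R}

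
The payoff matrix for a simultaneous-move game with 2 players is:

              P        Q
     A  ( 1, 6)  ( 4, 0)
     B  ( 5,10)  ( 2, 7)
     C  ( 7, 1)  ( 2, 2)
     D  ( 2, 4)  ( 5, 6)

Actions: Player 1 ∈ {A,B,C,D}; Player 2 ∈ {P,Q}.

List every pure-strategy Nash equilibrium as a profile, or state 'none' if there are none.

(A,P): not NE [P1→C gives 7>1]
(A,Q): not NE [P1→D gives 5>4; P2→P gives 6>0]
(B,P): not NE [P1→C gives 7>5]
(B,Q): not NE [P1→D gives 5>2; P2→P gives 10>7]
(C,P): not NE [P2→Q gives 2>1]
(C,Q): not NE [P1→D gives 5>2]
(D,P): not NE [P1→C gives 7>2; P2→Q gives 6>4]
(D,Q): NE

PSNE = {(D,Q)}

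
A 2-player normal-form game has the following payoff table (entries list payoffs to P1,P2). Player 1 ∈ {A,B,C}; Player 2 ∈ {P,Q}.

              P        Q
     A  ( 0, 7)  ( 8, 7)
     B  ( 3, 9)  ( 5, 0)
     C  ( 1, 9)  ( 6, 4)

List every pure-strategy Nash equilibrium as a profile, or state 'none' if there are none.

NE set: (A,Q), (B,P)

(A,P): not NE [P1→B gives 3>0]
(A,Q): NE
(B,P): NE
(B,Q): not NE [P1→A gives 8>5; P2→P gives 9>0]
(C,P): not NE [P1→B gives 3>1]
(C,Q): not NE [P1→A gives 8>6; P2→P gives 9>4]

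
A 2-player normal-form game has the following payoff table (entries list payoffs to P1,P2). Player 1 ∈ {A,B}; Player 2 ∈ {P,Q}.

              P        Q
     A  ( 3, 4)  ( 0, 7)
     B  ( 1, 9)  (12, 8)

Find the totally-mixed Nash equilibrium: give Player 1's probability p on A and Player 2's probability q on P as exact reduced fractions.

P1 indiff ⇒ q·3+(1-q)·0 = q·1+(1-q)·12 ⇒ q(2) = (1-q)(12) ⇒ q = 6/7
P2 indiff ⇒ p·4+(1-p)·9 = p·7+(1-p)·8 ⇒ p(-3) = (1-p)(-1) ⇒ p = 1/4

(p,q) = (1/4, 6/7)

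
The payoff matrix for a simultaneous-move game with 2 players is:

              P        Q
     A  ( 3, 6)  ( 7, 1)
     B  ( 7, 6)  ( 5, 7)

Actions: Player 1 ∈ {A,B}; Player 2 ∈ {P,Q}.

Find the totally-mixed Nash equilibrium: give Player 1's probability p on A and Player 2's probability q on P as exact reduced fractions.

(p,q) = (1/6, 1/3)

P1 indiff ⇒ q·3+(1-q)·7 = q·7+(1-q)·5 ⇒ q(-4) = (1-q)(-2) ⇒ q = 1/3
P2 indiff ⇒ p·6+(1-p)·6 = p·1+(1-p)·7 ⇒ p(5) = (1-p)(1) ⇒ p = 1/6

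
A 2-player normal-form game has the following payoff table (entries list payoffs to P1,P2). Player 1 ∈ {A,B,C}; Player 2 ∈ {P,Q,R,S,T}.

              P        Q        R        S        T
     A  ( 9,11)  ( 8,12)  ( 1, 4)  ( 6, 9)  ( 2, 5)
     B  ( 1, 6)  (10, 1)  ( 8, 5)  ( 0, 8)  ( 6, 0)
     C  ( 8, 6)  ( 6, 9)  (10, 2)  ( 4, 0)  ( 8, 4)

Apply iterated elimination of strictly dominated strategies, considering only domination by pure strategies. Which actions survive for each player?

P2 drop R (P beats it: A:11>4 B:6>5 C:6>2)
P2 drop T (P beats it: A:11>5 B:6>0 C:6>4)
P1 drop C (A beats it: P:9>8 Q:8>6 S:6>4)
P1→{A,B} P2→{P,Q,S}

Survivors P1:{A,B} P2:{P,Q,S}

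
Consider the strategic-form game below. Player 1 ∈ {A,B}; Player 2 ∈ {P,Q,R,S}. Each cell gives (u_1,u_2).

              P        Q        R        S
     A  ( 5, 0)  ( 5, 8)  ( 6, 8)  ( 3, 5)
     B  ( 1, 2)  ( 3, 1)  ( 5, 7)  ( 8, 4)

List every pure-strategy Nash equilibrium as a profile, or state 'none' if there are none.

(A,P): not NE [P2→R gives 8>0]
(A,Q): NE
(A,R): NE
(A,S): not NE [P1→B gives 8>3; P2→R gives 8>5]
(B,P): not NE [P1→A gives 5>1; P2→R gives 7>2]
(B,Q): not NE [P1→A gives 5>3; P2→R gives 7>1]
(B,R): not NE [P1→A gives 6>5]
(B,S): not NE [P2→R gives 7>4]

NE set: (A,Q), (A,R)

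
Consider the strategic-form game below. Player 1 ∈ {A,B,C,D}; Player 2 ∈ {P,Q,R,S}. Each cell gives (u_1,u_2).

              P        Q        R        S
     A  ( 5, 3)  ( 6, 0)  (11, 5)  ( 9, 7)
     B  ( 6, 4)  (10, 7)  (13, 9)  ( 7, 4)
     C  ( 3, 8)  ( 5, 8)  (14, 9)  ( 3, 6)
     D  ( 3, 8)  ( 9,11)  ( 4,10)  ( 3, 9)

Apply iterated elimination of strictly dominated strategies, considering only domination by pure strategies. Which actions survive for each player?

Survivors P1:{A,B,C} P2:{R,S}

P1 drop D (B beats it: P:6>3 Q:10>9 R:13>4 S:7>3)
P2 drop P (R beats it: A:5>3 B:9>4 C:9>8)
P2 drop Q (R beats it: A:5>0 B:9>7 C:9>8)
P1→{A,B,C} P2→{R,S}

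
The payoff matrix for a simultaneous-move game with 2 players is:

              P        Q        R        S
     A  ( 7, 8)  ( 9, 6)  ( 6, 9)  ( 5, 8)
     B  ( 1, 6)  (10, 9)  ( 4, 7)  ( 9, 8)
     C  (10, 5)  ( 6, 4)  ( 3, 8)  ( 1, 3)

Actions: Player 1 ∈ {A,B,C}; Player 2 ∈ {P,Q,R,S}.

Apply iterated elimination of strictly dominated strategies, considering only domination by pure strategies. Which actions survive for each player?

P2 drop P (R beats it: A:9>8 B:7>6 C:8>5)
P1 drop C (A beats it: Q:9>6 R:6>3 S:5>1)
P1→{A,B} P2→{Q,R,S}

IESDS → P1:{A,B} P2:{Q,R,S}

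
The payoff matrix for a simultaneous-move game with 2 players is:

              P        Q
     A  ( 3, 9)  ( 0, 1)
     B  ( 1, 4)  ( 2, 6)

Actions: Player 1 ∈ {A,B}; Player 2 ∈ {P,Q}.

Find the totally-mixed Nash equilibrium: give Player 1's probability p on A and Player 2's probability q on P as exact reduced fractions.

p=1/5, q=1/2

P1 indiff ⇒ q·3+(1-q)·0 = q·1+(1-q)·2 ⇒ q(2) = (1-q)(2) ⇒ q = 1/2
P2 indiff ⇒ p·9+(1-p)·4 = p·1+(1-p)·6 ⇒ p(8) = (1-p)(2) ⇒ p = 1/5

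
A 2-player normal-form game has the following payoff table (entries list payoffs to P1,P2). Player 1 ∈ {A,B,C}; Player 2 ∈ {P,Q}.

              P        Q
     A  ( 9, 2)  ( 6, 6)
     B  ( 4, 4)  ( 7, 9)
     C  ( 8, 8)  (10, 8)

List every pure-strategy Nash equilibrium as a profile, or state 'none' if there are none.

(A,P): not NE [P2→Q gives 6>2]
(A,Q): not NE [P1→C gives 10>6]
(B,P): not NE [P1→A gives 9>4; P2→Q gives 9>4]
(B,Q): not NE [P1→C gives 10>7]
(C,P): not NE [P1→A gives 9>8]
(C,Q): NE

Nash profiles: (C,Q)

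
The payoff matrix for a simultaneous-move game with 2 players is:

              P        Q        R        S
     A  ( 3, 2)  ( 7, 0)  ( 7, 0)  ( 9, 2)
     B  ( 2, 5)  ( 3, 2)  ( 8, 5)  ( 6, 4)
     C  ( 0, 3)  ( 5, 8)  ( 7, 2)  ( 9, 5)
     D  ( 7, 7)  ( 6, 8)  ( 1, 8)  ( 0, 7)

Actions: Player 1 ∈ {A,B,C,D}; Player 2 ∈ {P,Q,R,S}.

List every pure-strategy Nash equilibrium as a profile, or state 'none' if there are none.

(A,P): not NE [P1→D gives 7>3]
(A,Q): not NE [P2→S gives 2>0]
(A,R): not NE [P1→B gives 8>7; P2→S gives 2>0]
(A,S): NE
(B,P): not NE [P1→D gives 7>2]
(B,Q): not NE [P1→A gives 7>3; P2→R gives 5>2]
(B,R): NE
(B,S): not NE [P1→C gives 9>6; P2→R gives 5>4]
(C,P): not NE [P1→D gives 7>0; P2→Q gives 8>3]
(C,Q): not NE [P1→A gives 7>5]
(C,R): not NE [P1→B gives 8>7; P2→Q gives 8>2]
(C,S): not NE [P2→Q gives 8>5]
(D,P): not NE [P2→R gives 8>7]
(D,Q): not NE [P1→A gives 7>6]
(D,R): not NE [P1→B gives 8>1]
(D,S): not NE [P1→C gives 9>0; P2→R gives 8>7]

NE set: (A,S), (B,R)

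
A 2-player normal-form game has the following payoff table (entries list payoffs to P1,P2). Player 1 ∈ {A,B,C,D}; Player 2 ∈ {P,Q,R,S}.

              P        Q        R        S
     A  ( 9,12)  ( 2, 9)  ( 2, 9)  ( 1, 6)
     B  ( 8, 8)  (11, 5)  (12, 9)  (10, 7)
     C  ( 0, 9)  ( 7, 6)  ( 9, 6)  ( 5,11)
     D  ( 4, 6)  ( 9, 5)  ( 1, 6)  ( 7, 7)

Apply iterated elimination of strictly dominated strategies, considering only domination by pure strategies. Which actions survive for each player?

P1 drop C (B beats it: P:8>0 Q:11>7 R:12>9 S:10>5)
P1 drop D (B beats it: P:8>4 Q:11>9 R:12>1 S:10>7)
P2 drop Q (P beats it: A:12>9 B:8>5)
P2 drop S (P beats it: A:12>6 B:8>7)
P1→{A,B} P2→{P,R}

Remaining: P1:{A,B} P2:{P,R}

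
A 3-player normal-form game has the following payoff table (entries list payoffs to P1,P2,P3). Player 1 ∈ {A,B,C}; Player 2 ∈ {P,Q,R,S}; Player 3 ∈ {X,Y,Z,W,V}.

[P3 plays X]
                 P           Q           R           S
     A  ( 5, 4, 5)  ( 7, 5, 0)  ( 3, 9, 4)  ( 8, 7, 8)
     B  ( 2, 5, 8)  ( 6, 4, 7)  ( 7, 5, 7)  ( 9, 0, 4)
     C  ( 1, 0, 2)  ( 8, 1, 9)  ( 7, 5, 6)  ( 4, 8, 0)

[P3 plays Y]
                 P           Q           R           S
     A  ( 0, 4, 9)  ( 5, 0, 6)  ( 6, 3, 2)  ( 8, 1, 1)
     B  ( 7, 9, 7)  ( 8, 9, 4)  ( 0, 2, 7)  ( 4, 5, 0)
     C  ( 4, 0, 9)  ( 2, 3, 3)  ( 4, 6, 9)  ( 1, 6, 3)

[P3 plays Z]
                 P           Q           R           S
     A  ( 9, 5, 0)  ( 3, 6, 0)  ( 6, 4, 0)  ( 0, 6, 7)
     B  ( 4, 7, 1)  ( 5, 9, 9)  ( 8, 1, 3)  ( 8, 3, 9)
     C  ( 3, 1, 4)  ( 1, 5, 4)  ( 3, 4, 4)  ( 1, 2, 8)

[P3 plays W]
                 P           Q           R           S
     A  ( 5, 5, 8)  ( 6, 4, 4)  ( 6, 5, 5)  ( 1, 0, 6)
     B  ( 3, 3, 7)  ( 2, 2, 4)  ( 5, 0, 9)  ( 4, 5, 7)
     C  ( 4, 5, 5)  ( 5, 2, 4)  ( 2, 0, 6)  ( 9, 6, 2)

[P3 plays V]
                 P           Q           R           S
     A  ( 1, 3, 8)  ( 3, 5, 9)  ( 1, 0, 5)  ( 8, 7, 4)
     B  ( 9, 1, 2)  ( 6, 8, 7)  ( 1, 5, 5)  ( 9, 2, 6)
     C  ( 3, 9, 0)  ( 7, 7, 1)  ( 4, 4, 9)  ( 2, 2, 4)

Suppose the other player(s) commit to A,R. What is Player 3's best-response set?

BR_3 = {W,V}

u_3(X vs A,R) = 4
u_3(Y vs A,R) = 2
u_3(Z vs A,R) = 0
u_3(W vs A,R) = 5
u_3(V vs A,R) = 5
max payoff 5 at {W,V}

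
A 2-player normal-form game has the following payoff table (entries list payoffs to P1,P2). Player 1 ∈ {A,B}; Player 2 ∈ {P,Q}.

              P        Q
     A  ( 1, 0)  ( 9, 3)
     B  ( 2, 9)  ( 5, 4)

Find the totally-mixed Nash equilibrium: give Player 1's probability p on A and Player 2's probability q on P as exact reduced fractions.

P1 indiff ⇒ q·1+(1-q)·9 = q·2+(1-q)·5 ⇒ q(-1) = (1-q)(-4) ⇒ q = 4/5
P2 indiff ⇒ p·0+(1-p)·9 = p·3+(1-p)·4 ⇒ p(-3) = (1-p)(-5) ⇒ p = 5/8

p=5/8, q=4/5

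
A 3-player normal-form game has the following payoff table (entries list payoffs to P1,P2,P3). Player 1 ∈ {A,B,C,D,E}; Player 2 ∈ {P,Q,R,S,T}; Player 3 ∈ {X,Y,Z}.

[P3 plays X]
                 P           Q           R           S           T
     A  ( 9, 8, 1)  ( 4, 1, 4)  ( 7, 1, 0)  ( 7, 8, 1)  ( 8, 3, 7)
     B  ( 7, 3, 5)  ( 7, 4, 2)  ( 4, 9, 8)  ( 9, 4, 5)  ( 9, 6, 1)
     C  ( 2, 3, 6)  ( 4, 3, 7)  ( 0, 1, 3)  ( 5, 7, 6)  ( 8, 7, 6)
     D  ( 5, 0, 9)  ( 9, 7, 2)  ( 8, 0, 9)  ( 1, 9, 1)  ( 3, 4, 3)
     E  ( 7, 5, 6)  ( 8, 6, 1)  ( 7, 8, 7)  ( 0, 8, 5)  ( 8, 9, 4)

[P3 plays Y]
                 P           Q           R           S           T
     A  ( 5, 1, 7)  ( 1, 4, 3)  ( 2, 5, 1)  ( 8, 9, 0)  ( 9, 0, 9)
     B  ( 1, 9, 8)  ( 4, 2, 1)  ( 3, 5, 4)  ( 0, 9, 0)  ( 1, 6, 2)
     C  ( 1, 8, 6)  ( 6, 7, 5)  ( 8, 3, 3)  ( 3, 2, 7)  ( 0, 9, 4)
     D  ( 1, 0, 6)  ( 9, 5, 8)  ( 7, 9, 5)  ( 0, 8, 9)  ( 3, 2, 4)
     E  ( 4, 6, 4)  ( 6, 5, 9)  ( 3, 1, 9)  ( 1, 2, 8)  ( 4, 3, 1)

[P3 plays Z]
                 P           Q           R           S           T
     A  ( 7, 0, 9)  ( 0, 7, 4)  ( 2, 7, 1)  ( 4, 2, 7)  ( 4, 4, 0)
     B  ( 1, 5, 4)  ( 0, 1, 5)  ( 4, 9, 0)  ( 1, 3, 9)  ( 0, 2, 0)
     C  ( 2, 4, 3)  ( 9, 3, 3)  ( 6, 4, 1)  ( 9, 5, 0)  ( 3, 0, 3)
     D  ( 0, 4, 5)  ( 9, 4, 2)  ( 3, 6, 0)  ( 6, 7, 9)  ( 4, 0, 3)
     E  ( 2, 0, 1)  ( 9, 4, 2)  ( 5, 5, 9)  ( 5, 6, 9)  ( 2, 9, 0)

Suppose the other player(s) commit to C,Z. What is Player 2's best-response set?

argmax u_2 = {S}

u_2(P vs C,Z) = 4
u_2(Q vs C,Z) = 3
u_2(R vs C,Z) = 4
u_2(S vs C,Z) = 5
u_2(T vs C,Z) = 0
max payoff 5 at {S}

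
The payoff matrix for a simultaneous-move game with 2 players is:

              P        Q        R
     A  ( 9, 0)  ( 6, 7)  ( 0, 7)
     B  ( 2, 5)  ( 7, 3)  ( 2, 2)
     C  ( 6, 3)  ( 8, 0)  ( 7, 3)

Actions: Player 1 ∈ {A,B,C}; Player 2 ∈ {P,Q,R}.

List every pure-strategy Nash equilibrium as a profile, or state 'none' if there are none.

(A,P): not NE [P2→R gives 7>0]
(A,Q): not NE [P1→C gives 8>6]
(A,R): not NE [P1→C gives 7>0]
(B,P): not NE [P1→A gives 9>2]
(B,Q): not NE [P1→C gives 8>7; P2→P gives 5>3]
(B,R): not NE [P1→C gives 7>2; P2→P gives 5>2]
(C,P): not NE [P1→A gives 9>6]
(C,Q): not NE [P2→R gives 3>0]
(C,R): NE

Nash profiles: (C,R)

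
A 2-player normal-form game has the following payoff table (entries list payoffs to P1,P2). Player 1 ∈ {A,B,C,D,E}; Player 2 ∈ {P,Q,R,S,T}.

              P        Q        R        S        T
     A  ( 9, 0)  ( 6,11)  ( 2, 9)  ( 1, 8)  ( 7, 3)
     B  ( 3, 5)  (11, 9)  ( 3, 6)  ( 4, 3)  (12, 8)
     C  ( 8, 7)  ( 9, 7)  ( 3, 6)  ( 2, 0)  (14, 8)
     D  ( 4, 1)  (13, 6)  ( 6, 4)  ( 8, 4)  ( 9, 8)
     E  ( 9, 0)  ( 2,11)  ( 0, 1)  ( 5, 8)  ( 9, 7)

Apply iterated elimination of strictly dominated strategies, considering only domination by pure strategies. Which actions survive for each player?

P2 drop P (T beats it: A:3>0 B:8>5 C:8>7 D:8>1 E:7>0)
P1 drop A (B beats it: Q:11>6 R:3>2 S:4>1 T:12>7)
P2 drop R (Q beats it: B:9>6 C:7>6 D:6>4 E:11>1)
P2 drop S (Q beats it: B:9>3 C:7>0 D:6>4 E:11>8)
P1 drop E (B beats it: Q:11>2 T:12>9)
P1→{B,C,D} P2→{Q,T}

IESDS → P1:{B,C,D} P2:{Q,T}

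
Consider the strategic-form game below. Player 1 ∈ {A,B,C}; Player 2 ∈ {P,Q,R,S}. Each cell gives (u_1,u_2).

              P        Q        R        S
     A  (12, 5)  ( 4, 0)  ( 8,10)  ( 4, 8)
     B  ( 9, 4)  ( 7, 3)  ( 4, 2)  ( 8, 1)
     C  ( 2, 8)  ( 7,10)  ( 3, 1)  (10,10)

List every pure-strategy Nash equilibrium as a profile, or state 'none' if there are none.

NE set: (A,R), (C,Q), (C,S)

(A,P): not NE [P2→R gives 10>5]
(A,Q): not NE [P1→C gives 7>4; P2→R gives 10>0]
(A,R): NE
(A,S): not NE [P1→C gives 10>4; P2→R gives 10>8]
(B,P): not NE [P1→A gives 12>9]
(B,Q): not NE [P2→P gives 4>3]
(B,R): not NE [P1→A gives 8>4; P2→P gives 4>2]
(B,S): not NE [P1→C gives 10>8; P2→P gives 4>1]
(C,P): not NE [P1→A gives 12>2; P2→S gives 10>8]
(C,Q): NE
(C,R): not NE [P1→A gives 8>3; P2→S gives 10>1]
(C,S): NE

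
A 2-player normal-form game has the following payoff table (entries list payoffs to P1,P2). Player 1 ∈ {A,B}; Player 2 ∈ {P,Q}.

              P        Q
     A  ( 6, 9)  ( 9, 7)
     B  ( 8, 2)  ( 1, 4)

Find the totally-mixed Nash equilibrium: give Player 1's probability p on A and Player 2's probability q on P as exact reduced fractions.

p=1/2, q=4/5

P1 indiff ⇒ q·6+(1-q)·9 = q·8+(1-q)·1 ⇒ q(-2) = (1-q)(-8) ⇒ q = 4/5
P2 indiff ⇒ p·9+(1-p)·2 = p·7+(1-p)·4 ⇒ p(2) = (1-p)(2) ⇒ p = 1/2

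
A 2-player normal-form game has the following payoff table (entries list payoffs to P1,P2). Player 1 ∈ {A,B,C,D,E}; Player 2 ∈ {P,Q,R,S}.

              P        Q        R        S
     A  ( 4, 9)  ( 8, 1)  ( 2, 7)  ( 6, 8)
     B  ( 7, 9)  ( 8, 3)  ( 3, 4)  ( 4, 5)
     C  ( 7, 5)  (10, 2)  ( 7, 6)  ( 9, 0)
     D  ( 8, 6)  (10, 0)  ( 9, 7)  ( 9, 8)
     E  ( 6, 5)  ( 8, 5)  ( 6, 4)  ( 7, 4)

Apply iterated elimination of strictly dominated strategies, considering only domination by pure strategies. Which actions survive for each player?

IESDS → P1:{C,D} P2:{R,S}

P1 drop A (C beats it: P:7>4 Q:10>8 R:7>2 S:9>6)
P1 drop B (D beats it: P:8>7 Q:10>8 R:9>3 S:9>4)
P1 drop E (C beats it: P:7>6 Q:10>8 R:7>6 S:9>7)
P2 drop P (R beats it: C:6>5 D:7>6)
P2 drop Q (R beats it: C:6>2 D:7>0)
P1→{C,D} P2→{R,S}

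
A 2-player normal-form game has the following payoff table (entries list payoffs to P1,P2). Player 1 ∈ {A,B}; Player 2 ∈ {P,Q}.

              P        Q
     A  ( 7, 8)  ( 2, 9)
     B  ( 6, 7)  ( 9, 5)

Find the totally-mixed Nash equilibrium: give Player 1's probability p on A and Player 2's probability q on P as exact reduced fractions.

(p,q) = (2/3, 7/8)

P1 indiff ⇒ q·7+(1-q)·2 = q·6+(1-q)·9 ⇒ q(1) = (1-q)(7) ⇒ q = 7/8
P2 indiff ⇒ p·8+(1-p)·7 = p·9+(1-p)·5 ⇒ p(-1) = (1-p)(-2) ⇒ p = 2/3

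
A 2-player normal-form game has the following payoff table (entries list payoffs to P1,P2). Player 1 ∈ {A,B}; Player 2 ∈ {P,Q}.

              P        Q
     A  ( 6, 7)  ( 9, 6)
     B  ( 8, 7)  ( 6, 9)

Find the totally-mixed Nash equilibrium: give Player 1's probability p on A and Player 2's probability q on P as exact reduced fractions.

P1 indiff ⇒ q·6+(1-q)·9 = q·8+(1-q)·6 ⇒ q(-2) = (1-q)(-3) ⇒ q = 3/5
P2 indiff ⇒ p·7+(1-p)·7 = p·6+(1-p)·9 ⇒ p(1) = (1-p)(2) ⇒ p = 2/3

p=2/3, q=3/5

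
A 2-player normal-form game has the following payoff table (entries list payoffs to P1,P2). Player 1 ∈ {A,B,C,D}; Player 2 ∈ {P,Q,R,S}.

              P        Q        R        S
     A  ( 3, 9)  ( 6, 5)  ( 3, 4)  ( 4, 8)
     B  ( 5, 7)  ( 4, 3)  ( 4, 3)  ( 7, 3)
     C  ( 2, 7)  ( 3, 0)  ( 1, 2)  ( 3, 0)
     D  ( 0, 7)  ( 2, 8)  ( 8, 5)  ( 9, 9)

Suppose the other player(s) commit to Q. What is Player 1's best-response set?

u_1(A vs Q) = 6
u_1(B vs Q) = 4
u_1(C vs Q) = 3
u_1(D vs Q) = 2
max payoff 6 at {A}

P1 best: {A}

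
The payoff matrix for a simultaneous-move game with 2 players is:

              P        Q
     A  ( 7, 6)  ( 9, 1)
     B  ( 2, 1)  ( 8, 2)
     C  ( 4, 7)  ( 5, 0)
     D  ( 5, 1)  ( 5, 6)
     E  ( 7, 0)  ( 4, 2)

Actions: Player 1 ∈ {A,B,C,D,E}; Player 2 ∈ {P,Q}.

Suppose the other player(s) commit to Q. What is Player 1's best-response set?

P1 best: {A}

u_1(A vs Q) = 9
u_1(B vs Q) = 8
u_1(C vs Q) = 5
u_1(D vs Q) = 5
u_1(E vs Q) = 4
max payoff 9 at {A}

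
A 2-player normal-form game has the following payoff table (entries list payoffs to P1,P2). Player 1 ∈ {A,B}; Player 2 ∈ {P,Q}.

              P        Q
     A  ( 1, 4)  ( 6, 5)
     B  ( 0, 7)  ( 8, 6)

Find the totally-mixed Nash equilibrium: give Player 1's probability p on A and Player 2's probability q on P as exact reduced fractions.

P1 indiff ⇒ q·1+(1-q)·6 = q·0+(1-q)·8 ⇒ q(1) = (1-q)(2) ⇒ q = 2/3
P2 indiff ⇒ p·4+(1-p)·7 = p·5+(1-p)·6 ⇒ p(-1) = (1-p)(-1) ⇒ p = 1/2

(p,q) = (1/2, 2/3)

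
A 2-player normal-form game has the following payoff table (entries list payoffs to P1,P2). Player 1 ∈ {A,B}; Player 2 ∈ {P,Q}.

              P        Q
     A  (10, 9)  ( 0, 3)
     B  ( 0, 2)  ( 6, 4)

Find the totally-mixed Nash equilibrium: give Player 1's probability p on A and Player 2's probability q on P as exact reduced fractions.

P1 indiff ⇒ q·10+(1-q)·0 = q·0+(1-q)·6 ⇒ q(10) = (1-q)(6) ⇒ q = 3/8
P2 indiff ⇒ p·9+(1-p)·2 = p·3+(1-p)·4 ⇒ p(6) = (1-p)(2) ⇒ p = 1/4

(p,q) = (1/4, 3/8)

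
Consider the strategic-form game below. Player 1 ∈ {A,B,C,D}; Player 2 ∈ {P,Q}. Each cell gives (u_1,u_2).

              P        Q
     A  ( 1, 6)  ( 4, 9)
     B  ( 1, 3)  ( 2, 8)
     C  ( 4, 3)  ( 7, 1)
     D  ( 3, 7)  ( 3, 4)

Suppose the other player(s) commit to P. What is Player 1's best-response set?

u_1(A vs P) = 1
u_1(B vs P) = 1
u_1(C vs P) = 4
u_1(D vs P) = 3
max payoff 4 at {C}

P1 best: {C}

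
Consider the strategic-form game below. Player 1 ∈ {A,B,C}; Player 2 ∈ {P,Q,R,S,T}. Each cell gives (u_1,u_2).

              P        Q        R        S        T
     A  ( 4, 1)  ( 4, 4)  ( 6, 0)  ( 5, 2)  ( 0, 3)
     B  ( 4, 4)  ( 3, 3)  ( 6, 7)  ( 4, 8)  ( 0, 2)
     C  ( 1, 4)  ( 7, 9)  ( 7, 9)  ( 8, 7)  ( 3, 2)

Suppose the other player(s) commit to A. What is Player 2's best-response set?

argmax u_2 = {Q}

u_2(P vs A) = 1
u_2(Q vs A) = 4
u_2(R vs A) = 0
u_2(S vs A) = 2
u_2(T vs A) = 3
max payoff 4 at {Q}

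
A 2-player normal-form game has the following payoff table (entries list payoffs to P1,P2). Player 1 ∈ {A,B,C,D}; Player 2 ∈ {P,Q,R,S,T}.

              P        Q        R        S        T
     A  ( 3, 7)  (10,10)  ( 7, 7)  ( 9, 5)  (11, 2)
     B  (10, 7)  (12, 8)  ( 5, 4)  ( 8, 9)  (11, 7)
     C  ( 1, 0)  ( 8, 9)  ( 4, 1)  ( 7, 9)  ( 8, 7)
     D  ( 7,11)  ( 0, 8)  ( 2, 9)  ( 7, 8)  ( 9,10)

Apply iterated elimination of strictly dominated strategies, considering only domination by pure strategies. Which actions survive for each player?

P1 drop C (A beats it: P:3>1 Q:10>8 R:7>4 S:9>7 T:11>8)
P1 drop D (B beats it: P:10>7 Q:12>0 R:5>2 S:8>7 T:11>9)
P2 drop P (Q beats it: A:10>7 B:8>7)
P2 drop R (Q beats it: A:10>7 B:8>4)
P2 drop T (Q beats it: A:10>2 B:8>7)
P1→{A,B} P2→{Q,S}

Remaining: P1:{A,B} P2:{Q,S}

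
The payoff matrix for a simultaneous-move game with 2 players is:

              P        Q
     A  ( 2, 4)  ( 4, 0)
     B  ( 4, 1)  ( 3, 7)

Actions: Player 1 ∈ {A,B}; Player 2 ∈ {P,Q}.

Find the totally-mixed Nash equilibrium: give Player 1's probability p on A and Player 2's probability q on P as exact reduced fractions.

P1 indiff ⇒ q·2+(1-q)·4 = q·4+(1-q)·3 ⇒ q(-2) = (1-q)(-1) ⇒ q = 1/3
P2 indiff ⇒ p·4+(1-p)·1 = p·0+(1-p)·7 ⇒ p(4) = (1-p)(6) ⇒ p = 3/5

P1 mixes 3/5 on A; P2 mixes 1/3 on P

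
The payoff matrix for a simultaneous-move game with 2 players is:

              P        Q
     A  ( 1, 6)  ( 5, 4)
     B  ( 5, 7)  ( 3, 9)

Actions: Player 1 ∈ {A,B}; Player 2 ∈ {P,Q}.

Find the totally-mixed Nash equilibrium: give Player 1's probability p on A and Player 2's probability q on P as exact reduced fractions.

P1 indiff ⇒ q·1+(1-q)·5 = q·5+(1-q)·3 ⇒ q(-4) = (1-q)(-2) ⇒ q = 1/3
P2 indiff ⇒ p·6+(1-p)·7 = p·4+(1-p)·9 ⇒ p(2) = (1-p)(2) ⇒ p = 1/2

p=1/2, q=1/3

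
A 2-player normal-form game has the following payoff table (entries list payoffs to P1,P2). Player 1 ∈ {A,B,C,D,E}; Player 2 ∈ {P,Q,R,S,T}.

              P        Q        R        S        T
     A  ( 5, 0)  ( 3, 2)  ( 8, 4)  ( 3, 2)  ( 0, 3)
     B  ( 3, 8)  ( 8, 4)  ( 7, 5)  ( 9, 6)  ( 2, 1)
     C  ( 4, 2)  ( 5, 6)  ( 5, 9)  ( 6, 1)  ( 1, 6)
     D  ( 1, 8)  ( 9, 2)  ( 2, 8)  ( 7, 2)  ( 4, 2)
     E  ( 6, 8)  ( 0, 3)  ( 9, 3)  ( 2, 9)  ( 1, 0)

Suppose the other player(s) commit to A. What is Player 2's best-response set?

BR_2 = {R}

u_2(P vs A) = 0
u_2(Q vs A) = 2
u_2(R vs A) = 4
u_2(S vs A) = 2
u_2(T vs A) = 3
max payoff 4 at {R}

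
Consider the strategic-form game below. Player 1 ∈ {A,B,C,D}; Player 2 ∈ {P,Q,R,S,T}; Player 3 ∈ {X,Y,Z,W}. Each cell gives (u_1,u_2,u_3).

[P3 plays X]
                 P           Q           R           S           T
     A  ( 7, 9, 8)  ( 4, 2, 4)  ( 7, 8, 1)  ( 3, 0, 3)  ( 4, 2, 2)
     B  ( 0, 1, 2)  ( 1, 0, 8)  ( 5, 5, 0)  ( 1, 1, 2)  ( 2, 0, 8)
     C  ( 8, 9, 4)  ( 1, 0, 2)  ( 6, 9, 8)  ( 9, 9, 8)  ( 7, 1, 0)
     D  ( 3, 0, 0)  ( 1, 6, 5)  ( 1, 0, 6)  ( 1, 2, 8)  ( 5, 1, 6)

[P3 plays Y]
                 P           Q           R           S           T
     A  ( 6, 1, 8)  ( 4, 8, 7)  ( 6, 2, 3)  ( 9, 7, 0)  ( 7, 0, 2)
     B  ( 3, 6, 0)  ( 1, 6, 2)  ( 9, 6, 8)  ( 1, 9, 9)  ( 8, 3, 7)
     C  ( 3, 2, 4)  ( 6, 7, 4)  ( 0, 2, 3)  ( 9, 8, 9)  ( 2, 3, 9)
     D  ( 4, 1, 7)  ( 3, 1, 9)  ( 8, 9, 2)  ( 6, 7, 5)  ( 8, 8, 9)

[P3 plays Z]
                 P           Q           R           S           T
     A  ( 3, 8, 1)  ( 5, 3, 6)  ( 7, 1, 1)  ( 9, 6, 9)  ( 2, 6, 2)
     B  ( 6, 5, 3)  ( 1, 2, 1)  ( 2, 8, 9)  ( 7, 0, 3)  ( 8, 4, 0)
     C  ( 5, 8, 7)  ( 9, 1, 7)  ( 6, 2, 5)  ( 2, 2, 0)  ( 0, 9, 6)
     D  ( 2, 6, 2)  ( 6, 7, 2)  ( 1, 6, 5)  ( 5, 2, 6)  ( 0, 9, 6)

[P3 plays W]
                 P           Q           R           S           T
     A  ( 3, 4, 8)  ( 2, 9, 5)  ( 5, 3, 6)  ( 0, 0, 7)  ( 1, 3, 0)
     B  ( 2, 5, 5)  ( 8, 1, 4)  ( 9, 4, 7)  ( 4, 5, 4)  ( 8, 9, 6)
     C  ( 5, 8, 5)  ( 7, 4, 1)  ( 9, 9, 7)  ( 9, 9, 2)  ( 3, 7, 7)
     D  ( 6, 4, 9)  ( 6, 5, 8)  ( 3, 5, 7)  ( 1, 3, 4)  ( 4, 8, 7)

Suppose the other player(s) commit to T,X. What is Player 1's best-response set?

u_1(A vs T,X) = 4
u_1(B vs T,X) = 2
u_1(C vs T,X) = 7
u_1(D vs T,X) = 5
max payoff 7 at {C}

argmax u_1 = {C}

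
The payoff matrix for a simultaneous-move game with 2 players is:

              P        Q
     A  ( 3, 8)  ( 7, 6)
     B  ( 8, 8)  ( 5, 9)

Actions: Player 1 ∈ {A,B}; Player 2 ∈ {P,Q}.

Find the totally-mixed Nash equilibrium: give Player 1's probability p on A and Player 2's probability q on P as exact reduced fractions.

(p,q) = (1/3, 2/7)

P1 indiff ⇒ q·3+(1-q)·7 = q·8+(1-q)·5 ⇒ q(-5) = (1-q)(-2) ⇒ q = 2/7
P2 indiff ⇒ p·8+(1-p)·8 = p·6+(1-p)·9 ⇒ p(2) = (1-p)(1) ⇒ p = 1/3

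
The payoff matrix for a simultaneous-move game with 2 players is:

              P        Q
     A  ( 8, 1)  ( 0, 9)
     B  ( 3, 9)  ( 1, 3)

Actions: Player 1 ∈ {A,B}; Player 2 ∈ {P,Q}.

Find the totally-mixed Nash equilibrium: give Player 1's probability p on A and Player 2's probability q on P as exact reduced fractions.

(p,q) = (3/7, 1/6)

P1 indiff ⇒ q·8+(1-q)·0 = q·3+(1-q)·1 ⇒ q(5) = (1-q)(1) ⇒ q = 1/6
P2 indiff ⇒ p·1+(1-p)·9 = p·9+(1-p)·3 ⇒ p(-8) = (1-p)(-6) ⇒ p = 3/7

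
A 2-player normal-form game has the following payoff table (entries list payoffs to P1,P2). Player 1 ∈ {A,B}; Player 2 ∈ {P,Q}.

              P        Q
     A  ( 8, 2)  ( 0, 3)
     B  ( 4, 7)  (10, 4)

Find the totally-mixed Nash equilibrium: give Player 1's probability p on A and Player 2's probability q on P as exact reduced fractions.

P1 mixes 3/4 on A; P2 mixes 5/7 on P

P1 indiff ⇒ q·8+(1-q)·0 = q·4+(1-q)·10 ⇒ q(4) = (1-q)(10) ⇒ q = 5/7
P2 indiff ⇒ p·2+(1-p)·7 = p·3+(1-p)·4 ⇒ p(-1) = (1-p)(-3) ⇒ p = 3/4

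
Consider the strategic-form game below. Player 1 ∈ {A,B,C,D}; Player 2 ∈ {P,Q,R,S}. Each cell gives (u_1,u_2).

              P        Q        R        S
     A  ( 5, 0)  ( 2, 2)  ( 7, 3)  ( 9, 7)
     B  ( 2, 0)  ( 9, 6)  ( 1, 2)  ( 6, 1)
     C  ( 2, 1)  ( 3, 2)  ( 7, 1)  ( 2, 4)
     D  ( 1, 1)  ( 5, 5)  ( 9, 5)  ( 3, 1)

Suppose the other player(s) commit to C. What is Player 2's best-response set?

u_2(P vs C) = 1
u_2(Q vs C) = 2
u_2(R vs C) = 1
u_2(S vs C) = 4
max payoff 4 at {S}

P2 best: {S}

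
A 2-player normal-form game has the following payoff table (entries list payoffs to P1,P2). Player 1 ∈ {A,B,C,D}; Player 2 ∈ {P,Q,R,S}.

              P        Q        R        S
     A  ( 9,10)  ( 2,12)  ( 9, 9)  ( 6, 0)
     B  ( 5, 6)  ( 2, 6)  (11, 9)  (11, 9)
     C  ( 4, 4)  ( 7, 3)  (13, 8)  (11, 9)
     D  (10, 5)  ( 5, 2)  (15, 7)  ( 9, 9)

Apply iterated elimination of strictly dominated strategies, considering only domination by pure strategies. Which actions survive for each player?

Remaining: P1:{B,C,D} P2:{R,S}

P1 drop A (D beats it: P:10>9 Q:5>2 R:15>9 S:9>6)
P2 drop P (R beats it: B:9>6 C:8>4 D:7>5)
P2 drop Q (R beats it: B:9>6 C:8>3 D:7>2)
P1→{B,C,D} P2→{R,S}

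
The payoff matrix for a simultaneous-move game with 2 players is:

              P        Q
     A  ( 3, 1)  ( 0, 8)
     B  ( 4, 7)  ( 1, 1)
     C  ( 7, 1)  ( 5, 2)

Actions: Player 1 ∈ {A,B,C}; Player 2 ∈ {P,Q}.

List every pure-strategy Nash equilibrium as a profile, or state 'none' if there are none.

NE set: (C,Q)

(A,P): not NE [P1→C gives 7>3; P2→Q gives 8>1]
(A,Q): not NE [P1→C gives 5>0]
(B,P): not NE [P1→C gives 7>4]
(B,Q): not NE [P1→C gives 5>1; P2→P gives 7>1]
(C,P): not NE [P2→Q gives 2>1]
(C,Q): NE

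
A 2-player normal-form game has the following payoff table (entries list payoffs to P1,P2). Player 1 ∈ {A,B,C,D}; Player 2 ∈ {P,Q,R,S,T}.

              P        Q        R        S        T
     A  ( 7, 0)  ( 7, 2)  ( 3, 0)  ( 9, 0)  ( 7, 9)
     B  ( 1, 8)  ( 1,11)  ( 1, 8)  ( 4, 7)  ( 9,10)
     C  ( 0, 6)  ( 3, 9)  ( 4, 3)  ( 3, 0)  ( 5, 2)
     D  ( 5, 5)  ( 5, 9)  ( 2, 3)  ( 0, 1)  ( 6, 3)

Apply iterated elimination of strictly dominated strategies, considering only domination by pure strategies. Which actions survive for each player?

P1 drop D (A beats it: P:7>5 Q:7>5 R:3>2 S:9>0 T:7>6)
P2 drop P (Q beats it: A:2>0 B:11>8 C:9>6)
P2 drop R (Q beats it: A:2>0 B:11>8 C:9>3)
P1 drop C (A beats it: Q:7>3 S:9>3 T:7>5)
P2 drop S (Q beats it: A:2>0 B:11>7)
P1→{A,B} P2→{Q,T}

Remaining: P1:{A,B} P2:{Q,T}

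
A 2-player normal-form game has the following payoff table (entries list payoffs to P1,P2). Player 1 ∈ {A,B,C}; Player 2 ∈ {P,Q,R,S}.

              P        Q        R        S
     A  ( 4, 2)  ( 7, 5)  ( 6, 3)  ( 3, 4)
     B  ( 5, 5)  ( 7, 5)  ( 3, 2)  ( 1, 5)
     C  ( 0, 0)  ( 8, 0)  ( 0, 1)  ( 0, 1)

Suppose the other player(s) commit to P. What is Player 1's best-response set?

u_1(A vs P) = 4
u_1(B vs P) = 5
u_1(C vs P) = 0
max payoff 5 at {B}

BR_1 = {B}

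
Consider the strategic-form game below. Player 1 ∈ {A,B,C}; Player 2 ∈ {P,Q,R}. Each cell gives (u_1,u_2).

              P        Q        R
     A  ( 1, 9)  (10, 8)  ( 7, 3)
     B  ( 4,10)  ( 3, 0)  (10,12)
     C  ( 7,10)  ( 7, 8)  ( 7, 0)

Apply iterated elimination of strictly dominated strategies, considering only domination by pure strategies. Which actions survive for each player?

P2 drop Q (P beats it: A:9>8 B:10>0 C:10>8)
P1 drop A (B beats it: P:4>1 R:10>7)
P1→{B,C} P2→{P,R}

Survivors P1:{B,C} P2:{P,R}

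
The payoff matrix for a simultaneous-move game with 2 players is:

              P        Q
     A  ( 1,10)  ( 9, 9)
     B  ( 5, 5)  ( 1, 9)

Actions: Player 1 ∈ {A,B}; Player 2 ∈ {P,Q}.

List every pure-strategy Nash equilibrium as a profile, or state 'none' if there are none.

(A,P): not NE [P1→B gives 5>1]
(A,Q): not NE [P2→P gives 10>9]
(B,P): not NE [P2→Q gives 9>5]
(B,Q): not NE [P1→A gives 9>1]

No pure NE.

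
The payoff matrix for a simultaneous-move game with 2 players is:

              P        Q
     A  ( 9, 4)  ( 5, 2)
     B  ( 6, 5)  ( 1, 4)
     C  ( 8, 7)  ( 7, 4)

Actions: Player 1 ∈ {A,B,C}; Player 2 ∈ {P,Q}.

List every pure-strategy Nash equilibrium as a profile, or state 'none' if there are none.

(A,P): NE
(A,Q): not NE [P1→C gives 7>5; P2→P gives 4>2]
(B,P): not NE [P1→A gives 9>6]
(B,Q): not NE [P1→C gives 7>1; P2→P gives 5>4]
(C,P): not NE [P1→A gives 9>8]
(C,Q): not NE [P2→P gives 7>4]

PSNE = {(A,P)}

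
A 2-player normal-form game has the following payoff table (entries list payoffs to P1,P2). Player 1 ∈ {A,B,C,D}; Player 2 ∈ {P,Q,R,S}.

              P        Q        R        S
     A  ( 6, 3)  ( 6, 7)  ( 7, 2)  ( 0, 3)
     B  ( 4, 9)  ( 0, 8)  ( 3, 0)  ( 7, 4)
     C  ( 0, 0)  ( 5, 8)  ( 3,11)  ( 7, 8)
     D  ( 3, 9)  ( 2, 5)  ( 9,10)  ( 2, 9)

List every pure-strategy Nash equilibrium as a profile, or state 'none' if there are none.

(A,P): not NE [P2→Q gives 7>3]
(A,Q): NE
(A,R): not NE [P1→D gives 9>7; P2→Q gives 7>2]
(A,S): not NE [P1→C gives 7>0; P2→Q gives 7>3]
(B,P): not NE [P1→A gives 6>4]
(B,Q): not NE [P1→A gives 6>0; P2→P gives 9>8]
(B,R): not NE [P1→D gives 9>3; P2→P gives 9>0]
(B,S): not NE [P2→P gives 9>4]
(C,P): not NE [P1→A gives 6>0; P2→R gives 11>0]
(C,Q): not NE [P1→A gives 6>5; P2→R gives 11>8]
(C,R): not NE [P1→D gives 9>3]
(C,S): not NE [P2→R gives 11>8]
(D,P): not NE [P1→A gives 6>3; P2→R gives 10>9]
(D,Q): not NE [P1→A gives 6>2; P2→R gives 10>5]
(D,R): NE
(D,S): not NE [P1→C gives 7>2; P2→R gives 10>9]

NE set: (A,Q), (D,R)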